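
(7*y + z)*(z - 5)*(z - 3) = 7*y*z^2 - 56*y*z + 105*y + z^3 - 8*z^2 + 15*z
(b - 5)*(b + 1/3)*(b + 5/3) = b^3 - 3*b^2 - 85*b/9 - 25/9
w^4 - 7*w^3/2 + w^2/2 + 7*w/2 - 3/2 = (w - 3)*(w - 1)*(w - 1/2)*(w + 1)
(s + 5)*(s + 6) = s^2 + 11*s + 30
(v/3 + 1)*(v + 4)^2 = v^3/3 + 11*v^2/3 + 40*v/3 + 16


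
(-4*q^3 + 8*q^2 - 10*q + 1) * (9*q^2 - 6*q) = -36*q^5 + 96*q^4 - 138*q^3 + 69*q^2 - 6*q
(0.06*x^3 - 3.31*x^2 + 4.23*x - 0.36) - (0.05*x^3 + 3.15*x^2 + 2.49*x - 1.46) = 0.01*x^3 - 6.46*x^2 + 1.74*x + 1.1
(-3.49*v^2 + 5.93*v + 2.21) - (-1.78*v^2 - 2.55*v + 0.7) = -1.71*v^2 + 8.48*v + 1.51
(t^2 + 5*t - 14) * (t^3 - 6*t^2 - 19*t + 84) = t^5 - t^4 - 63*t^3 + 73*t^2 + 686*t - 1176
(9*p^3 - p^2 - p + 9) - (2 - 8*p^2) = 9*p^3 + 7*p^2 - p + 7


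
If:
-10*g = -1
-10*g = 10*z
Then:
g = 1/10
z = -1/10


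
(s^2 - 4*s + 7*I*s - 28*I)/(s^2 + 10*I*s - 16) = (s^2 + s*(-4 + 7*I) - 28*I)/(s^2 + 10*I*s - 16)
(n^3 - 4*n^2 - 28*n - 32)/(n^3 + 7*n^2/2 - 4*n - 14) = 2*(n^2 - 6*n - 16)/(2*n^2 + 3*n - 14)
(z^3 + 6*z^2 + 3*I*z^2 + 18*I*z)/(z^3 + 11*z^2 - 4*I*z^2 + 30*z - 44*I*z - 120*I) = z*(z + 3*I)/(z^2 + z*(5 - 4*I) - 20*I)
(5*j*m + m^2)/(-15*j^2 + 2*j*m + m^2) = -m/(3*j - m)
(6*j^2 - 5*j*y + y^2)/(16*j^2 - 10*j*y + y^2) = (-3*j + y)/(-8*j + y)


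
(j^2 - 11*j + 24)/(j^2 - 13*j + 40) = (j - 3)/(j - 5)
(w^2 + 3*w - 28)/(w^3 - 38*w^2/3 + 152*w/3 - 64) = 3*(w + 7)/(3*w^2 - 26*w + 48)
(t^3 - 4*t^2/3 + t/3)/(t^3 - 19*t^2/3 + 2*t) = (t - 1)/(t - 6)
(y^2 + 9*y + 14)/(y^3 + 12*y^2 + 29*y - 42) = (y + 2)/(y^2 + 5*y - 6)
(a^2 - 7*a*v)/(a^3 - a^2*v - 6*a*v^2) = (-a + 7*v)/(-a^2 + a*v + 6*v^2)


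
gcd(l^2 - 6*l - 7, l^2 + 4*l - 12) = 1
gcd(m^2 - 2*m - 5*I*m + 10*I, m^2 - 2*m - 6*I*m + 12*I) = m - 2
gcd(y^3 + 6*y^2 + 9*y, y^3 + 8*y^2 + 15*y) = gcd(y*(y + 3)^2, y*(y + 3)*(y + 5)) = y^2 + 3*y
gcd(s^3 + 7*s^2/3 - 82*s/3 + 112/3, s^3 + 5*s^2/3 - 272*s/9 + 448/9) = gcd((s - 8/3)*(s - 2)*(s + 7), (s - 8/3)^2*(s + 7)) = s^2 + 13*s/3 - 56/3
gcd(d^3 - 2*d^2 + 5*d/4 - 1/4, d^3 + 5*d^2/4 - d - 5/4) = d - 1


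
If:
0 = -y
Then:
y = 0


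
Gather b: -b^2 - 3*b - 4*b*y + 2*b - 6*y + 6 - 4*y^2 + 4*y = -b^2 + b*(-4*y - 1) - 4*y^2 - 2*y + 6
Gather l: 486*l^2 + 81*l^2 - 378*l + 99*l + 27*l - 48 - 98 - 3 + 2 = 567*l^2 - 252*l - 147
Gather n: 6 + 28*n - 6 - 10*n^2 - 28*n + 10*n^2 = 0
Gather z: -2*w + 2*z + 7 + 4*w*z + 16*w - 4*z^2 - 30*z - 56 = 14*w - 4*z^2 + z*(4*w - 28) - 49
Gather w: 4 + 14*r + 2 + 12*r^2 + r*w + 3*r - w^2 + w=12*r^2 + 17*r - w^2 + w*(r + 1) + 6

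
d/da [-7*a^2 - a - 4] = -14*a - 1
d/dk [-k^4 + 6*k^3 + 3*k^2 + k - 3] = -4*k^3 + 18*k^2 + 6*k + 1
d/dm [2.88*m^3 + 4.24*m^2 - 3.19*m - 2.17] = 8.64*m^2 + 8.48*m - 3.19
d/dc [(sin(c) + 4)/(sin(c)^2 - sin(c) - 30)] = (-8*sin(c) + cos(c)^2 - 27)*cos(c)/(sin(c) + cos(c)^2 + 29)^2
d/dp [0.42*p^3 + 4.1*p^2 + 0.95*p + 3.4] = 1.26*p^2 + 8.2*p + 0.95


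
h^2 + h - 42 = (h - 6)*(h + 7)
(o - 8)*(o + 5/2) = o^2 - 11*o/2 - 20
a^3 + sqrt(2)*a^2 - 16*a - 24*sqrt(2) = (a - 3*sqrt(2))*(a + 2*sqrt(2))^2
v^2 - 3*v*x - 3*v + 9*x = (v - 3)*(v - 3*x)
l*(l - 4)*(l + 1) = l^3 - 3*l^2 - 4*l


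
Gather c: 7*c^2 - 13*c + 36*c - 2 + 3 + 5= 7*c^2 + 23*c + 6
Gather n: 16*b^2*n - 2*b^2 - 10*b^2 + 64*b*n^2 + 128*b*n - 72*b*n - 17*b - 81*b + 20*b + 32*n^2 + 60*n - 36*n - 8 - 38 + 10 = -12*b^2 - 78*b + n^2*(64*b + 32) + n*(16*b^2 + 56*b + 24) - 36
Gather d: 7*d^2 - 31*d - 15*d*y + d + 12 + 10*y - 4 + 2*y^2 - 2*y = 7*d^2 + d*(-15*y - 30) + 2*y^2 + 8*y + 8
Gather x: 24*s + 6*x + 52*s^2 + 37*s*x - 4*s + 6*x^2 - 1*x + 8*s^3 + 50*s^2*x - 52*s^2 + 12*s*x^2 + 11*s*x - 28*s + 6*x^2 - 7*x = 8*s^3 - 8*s + x^2*(12*s + 12) + x*(50*s^2 + 48*s - 2)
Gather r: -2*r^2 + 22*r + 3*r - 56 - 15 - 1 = -2*r^2 + 25*r - 72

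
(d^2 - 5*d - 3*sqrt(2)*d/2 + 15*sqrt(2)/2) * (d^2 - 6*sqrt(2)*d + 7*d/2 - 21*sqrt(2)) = d^4 - 15*sqrt(2)*d^3/2 - 3*d^3/2 + d^2/2 + 45*sqrt(2)*d^2/4 - 27*d + 525*sqrt(2)*d/4 - 315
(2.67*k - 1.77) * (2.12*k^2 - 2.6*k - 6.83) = 5.6604*k^3 - 10.6944*k^2 - 13.6341*k + 12.0891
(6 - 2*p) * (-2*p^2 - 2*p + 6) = 4*p^3 - 8*p^2 - 24*p + 36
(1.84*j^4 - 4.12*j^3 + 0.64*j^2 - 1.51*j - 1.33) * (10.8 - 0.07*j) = -0.1288*j^5 + 20.1604*j^4 - 44.5408*j^3 + 7.0177*j^2 - 16.2149*j - 14.364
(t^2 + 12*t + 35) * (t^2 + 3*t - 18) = t^4 + 15*t^3 + 53*t^2 - 111*t - 630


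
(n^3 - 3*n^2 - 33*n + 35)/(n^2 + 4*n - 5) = n - 7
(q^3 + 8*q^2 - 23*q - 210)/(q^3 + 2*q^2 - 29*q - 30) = (q + 7)/(q + 1)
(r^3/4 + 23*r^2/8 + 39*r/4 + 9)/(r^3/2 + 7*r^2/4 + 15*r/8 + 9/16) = 2*(r^2 + 10*r + 24)/(4*r^2 + 8*r + 3)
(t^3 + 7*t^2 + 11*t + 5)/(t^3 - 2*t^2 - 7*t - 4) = (t + 5)/(t - 4)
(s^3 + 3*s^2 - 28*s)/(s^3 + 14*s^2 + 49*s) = (s - 4)/(s + 7)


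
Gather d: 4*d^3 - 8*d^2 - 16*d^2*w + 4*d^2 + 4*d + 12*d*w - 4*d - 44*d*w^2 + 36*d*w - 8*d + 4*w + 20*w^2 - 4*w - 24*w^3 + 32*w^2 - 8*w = 4*d^3 + d^2*(-16*w - 4) + d*(-44*w^2 + 48*w - 8) - 24*w^3 + 52*w^2 - 8*w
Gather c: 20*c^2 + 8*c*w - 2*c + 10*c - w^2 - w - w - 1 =20*c^2 + c*(8*w + 8) - w^2 - 2*w - 1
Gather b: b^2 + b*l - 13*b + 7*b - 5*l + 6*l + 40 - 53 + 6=b^2 + b*(l - 6) + l - 7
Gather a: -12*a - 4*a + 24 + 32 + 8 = 64 - 16*a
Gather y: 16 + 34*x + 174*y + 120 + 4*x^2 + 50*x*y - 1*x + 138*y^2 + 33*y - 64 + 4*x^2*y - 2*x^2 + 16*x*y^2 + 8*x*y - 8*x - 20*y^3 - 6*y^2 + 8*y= 2*x^2 + 25*x - 20*y^3 + y^2*(16*x + 132) + y*(4*x^2 + 58*x + 215) + 72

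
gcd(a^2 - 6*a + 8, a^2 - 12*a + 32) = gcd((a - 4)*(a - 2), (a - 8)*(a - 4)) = a - 4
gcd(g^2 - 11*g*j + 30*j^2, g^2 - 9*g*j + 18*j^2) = g - 6*j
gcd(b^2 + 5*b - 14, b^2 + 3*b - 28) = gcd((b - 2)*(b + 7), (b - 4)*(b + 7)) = b + 7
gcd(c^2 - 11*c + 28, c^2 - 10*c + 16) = 1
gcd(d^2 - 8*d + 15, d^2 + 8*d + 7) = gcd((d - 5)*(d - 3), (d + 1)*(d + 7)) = 1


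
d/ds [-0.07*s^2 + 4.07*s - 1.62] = 4.07 - 0.14*s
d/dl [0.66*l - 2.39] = 0.660000000000000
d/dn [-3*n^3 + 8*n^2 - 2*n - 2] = -9*n^2 + 16*n - 2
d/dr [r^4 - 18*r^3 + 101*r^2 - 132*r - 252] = 4*r^3 - 54*r^2 + 202*r - 132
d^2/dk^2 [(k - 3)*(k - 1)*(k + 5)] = 6*k + 2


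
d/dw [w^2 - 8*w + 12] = 2*w - 8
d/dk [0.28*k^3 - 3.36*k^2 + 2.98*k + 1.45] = 0.84*k^2 - 6.72*k + 2.98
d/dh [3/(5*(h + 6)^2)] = -6/(5*(h + 6)^3)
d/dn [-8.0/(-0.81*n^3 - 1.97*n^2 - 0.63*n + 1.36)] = (-19.44*n^2 - 31.52*n - 5.04)/(0.81*n^3 + 1.97*n^2 + 0.63*n - 1.36)^2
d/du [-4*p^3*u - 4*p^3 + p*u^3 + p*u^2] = p*(-4*p^2 + 3*u^2 + 2*u)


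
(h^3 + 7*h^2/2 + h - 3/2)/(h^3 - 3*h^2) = (h^3 + 7*h^2/2 + h - 3/2)/(h^2*(h - 3))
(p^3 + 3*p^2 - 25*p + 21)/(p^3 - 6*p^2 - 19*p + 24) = (p^2 + 4*p - 21)/(p^2 - 5*p - 24)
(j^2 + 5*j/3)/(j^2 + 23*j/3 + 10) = j/(j + 6)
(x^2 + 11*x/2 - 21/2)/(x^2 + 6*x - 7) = (x - 3/2)/(x - 1)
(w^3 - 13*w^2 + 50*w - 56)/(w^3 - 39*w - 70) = (w^2 - 6*w + 8)/(w^2 + 7*w + 10)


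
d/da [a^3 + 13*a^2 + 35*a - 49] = 3*a^2 + 26*a + 35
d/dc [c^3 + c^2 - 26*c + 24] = 3*c^2 + 2*c - 26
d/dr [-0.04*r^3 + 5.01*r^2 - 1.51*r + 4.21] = -0.12*r^2 + 10.02*r - 1.51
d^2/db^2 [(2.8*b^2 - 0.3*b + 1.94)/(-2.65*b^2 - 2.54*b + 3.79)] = (41.9071*b^3 - 250.4727*b^2 - 60.27054*b - 138.663988)/(18.609625*b^6 + 53.51145*b^5 - 28.555605*b^4 - 136.675876*b^3 + 40.839903*b^2 + 109.454442*b - 54.439939)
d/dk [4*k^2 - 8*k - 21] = 8*k - 8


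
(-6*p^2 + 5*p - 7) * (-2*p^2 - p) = 12*p^4 - 4*p^3 + 9*p^2 + 7*p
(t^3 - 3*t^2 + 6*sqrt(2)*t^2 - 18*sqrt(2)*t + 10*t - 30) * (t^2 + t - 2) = t^5 - 2*t^4 + 6*sqrt(2)*t^4 - 12*sqrt(2)*t^3 + 5*t^3 - 30*sqrt(2)*t^2 - 14*t^2 - 50*t + 36*sqrt(2)*t + 60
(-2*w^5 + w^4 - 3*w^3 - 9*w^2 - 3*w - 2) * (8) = -16*w^5 + 8*w^4 - 24*w^3 - 72*w^2 - 24*w - 16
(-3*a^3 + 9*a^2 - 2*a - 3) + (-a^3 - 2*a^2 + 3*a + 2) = -4*a^3 + 7*a^2 + a - 1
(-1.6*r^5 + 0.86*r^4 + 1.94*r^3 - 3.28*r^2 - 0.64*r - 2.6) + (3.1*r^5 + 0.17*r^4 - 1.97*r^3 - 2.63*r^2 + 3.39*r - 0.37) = 1.5*r^5 + 1.03*r^4 - 0.03*r^3 - 5.91*r^2 + 2.75*r - 2.97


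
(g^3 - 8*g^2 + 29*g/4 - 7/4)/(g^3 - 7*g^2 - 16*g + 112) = (g^2 - g + 1/4)/(g^2 - 16)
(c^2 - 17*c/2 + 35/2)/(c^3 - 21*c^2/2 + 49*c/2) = (c - 5)/(c*(c - 7))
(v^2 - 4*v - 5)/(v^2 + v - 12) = (v^2 - 4*v - 5)/(v^2 + v - 12)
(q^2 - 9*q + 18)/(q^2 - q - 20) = (-q^2 + 9*q - 18)/(-q^2 + q + 20)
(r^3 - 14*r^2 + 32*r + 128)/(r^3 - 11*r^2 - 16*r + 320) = (r + 2)/(r + 5)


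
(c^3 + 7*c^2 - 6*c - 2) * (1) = c^3 + 7*c^2 - 6*c - 2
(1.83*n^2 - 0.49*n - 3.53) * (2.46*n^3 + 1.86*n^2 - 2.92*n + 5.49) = 4.5018*n^5 + 2.1984*n^4 - 14.9388*n^3 + 4.9117*n^2 + 7.6175*n - 19.3797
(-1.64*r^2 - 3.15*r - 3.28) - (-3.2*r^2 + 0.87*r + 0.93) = 1.56*r^2 - 4.02*r - 4.21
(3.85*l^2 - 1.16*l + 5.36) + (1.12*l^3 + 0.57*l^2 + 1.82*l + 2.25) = 1.12*l^3 + 4.42*l^2 + 0.66*l + 7.61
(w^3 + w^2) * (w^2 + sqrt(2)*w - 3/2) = w^5 + w^4 + sqrt(2)*w^4 - 3*w^3/2 + sqrt(2)*w^3 - 3*w^2/2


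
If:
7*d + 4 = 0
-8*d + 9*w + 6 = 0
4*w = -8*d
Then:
No Solution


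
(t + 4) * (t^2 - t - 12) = t^3 + 3*t^2 - 16*t - 48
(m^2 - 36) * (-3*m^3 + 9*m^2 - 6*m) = -3*m^5 + 9*m^4 + 102*m^3 - 324*m^2 + 216*m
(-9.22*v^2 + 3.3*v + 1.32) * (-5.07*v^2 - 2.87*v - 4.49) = 46.7454*v^4 + 9.7304*v^3 + 25.2344*v^2 - 18.6054*v - 5.9268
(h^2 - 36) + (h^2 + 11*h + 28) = 2*h^2 + 11*h - 8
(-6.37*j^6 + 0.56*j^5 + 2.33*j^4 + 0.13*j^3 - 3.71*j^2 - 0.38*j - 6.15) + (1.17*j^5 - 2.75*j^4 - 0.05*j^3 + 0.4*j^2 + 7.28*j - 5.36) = -6.37*j^6 + 1.73*j^5 - 0.42*j^4 + 0.08*j^3 - 3.31*j^2 + 6.9*j - 11.51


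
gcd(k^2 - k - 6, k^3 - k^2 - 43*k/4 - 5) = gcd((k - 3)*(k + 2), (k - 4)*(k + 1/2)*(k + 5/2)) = 1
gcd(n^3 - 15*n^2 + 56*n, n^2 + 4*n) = n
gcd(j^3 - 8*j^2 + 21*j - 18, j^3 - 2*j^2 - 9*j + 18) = j^2 - 5*j + 6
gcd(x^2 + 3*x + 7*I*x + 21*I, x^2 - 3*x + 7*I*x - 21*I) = x + 7*I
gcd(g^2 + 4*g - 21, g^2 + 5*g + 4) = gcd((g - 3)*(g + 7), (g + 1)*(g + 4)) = 1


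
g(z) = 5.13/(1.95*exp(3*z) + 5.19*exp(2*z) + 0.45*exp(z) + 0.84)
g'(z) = 5.13*(-5.85*exp(3*z) - 10.38*exp(2*z) - 0.45*exp(z))/(1.95*exp(3*z) + 5.19*exp(2*z) + 0.45*exp(z) + 0.84)^2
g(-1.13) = 3.22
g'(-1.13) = -2.88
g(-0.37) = 1.20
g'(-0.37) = -2.02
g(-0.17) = 0.84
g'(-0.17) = -1.56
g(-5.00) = 6.08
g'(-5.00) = -0.03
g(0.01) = 0.60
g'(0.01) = -1.18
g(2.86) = 0.00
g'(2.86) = -0.00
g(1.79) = 0.01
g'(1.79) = -0.02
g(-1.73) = 4.69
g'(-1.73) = -1.88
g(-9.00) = 6.11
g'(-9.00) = 0.00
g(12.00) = 0.00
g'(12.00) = 0.00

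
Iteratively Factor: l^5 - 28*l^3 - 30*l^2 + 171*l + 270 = (l + 2)*(l^4 - 2*l^3 - 24*l^2 + 18*l + 135) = (l + 2)*(l + 3)*(l^3 - 5*l^2 - 9*l + 45) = (l + 2)*(l + 3)^2*(l^2 - 8*l + 15) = (l - 5)*(l + 2)*(l + 3)^2*(l - 3)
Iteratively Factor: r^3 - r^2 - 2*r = (r + 1)*(r^2 - 2*r) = (r - 2)*(r + 1)*(r)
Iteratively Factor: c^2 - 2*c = (c)*(c - 2)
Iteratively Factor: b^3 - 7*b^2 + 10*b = (b)*(b^2 - 7*b + 10) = b*(b - 5)*(b - 2)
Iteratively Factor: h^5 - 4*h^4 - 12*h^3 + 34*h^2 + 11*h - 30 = (h - 2)*(h^4 - 2*h^3 - 16*h^2 + 2*h + 15) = (h - 2)*(h + 3)*(h^3 - 5*h^2 - h + 5) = (h - 2)*(h + 1)*(h + 3)*(h^2 - 6*h + 5) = (h - 2)*(h - 1)*(h + 1)*(h + 3)*(h - 5)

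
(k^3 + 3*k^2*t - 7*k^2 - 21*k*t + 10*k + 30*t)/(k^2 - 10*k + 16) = (k^2 + 3*k*t - 5*k - 15*t)/(k - 8)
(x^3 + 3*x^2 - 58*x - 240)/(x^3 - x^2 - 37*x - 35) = (x^2 - 2*x - 48)/(x^2 - 6*x - 7)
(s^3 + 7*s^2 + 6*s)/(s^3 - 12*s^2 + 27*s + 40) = s*(s + 6)/(s^2 - 13*s + 40)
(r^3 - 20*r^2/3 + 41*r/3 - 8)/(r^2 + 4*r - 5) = (r^2 - 17*r/3 + 8)/(r + 5)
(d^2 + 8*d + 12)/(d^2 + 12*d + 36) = (d + 2)/(d + 6)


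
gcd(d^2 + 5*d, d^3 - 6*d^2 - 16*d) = d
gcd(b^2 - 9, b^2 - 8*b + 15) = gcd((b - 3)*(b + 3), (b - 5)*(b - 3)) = b - 3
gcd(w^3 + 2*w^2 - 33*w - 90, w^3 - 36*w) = w - 6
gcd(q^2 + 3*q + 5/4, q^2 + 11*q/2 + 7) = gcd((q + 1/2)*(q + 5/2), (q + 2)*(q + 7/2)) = 1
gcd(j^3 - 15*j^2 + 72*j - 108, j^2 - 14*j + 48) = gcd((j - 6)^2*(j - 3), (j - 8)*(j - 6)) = j - 6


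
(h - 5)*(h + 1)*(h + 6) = h^3 + 2*h^2 - 29*h - 30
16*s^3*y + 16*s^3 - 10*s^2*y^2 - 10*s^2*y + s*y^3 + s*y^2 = (-8*s + y)*(-2*s + y)*(s*y + s)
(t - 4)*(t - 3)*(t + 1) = t^3 - 6*t^2 + 5*t + 12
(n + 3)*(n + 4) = n^2 + 7*n + 12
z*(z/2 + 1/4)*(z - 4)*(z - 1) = z^4/2 - 9*z^3/4 + 3*z^2/4 + z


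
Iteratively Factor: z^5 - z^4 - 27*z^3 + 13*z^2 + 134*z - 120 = (z - 5)*(z^4 + 4*z^3 - 7*z^2 - 22*z + 24) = (z - 5)*(z - 1)*(z^3 + 5*z^2 - 2*z - 24) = (z - 5)*(z - 1)*(z + 3)*(z^2 + 2*z - 8) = (z - 5)*(z - 1)*(z + 3)*(z + 4)*(z - 2)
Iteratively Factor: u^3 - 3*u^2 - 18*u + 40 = (u - 2)*(u^2 - u - 20) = (u - 5)*(u - 2)*(u + 4)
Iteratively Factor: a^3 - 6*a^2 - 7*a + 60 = (a - 4)*(a^2 - 2*a - 15) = (a - 4)*(a + 3)*(a - 5)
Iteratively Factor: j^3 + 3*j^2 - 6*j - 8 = (j + 1)*(j^2 + 2*j - 8) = (j - 2)*(j + 1)*(j + 4)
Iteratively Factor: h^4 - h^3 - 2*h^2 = (h - 2)*(h^3 + h^2) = h*(h - 2)*(h^2 + h) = h*(h - 2)*(h + 1)*(h)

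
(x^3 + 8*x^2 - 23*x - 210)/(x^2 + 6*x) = x + 2 - 35/x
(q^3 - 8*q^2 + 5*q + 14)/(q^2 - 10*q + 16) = (q^2 - 6*q - 7)/(q - 8)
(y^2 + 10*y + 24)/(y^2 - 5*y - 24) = (y^2 + 10*y + 24)/(y^2 - 5*y - 24)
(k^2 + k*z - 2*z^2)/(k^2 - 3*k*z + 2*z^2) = (-k - 2*z)/(-k + 2*z)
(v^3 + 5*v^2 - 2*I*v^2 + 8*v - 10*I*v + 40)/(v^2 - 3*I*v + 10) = (v^2 + v*(5 - 4*I) - 20*I)/(v - 5*I)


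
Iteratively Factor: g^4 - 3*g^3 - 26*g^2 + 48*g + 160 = (g + 2)*(g^3 - 5*g^2 - 16*g + 80) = (g - 4)*(g + 2)*(g^2 - g - 20) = (g - 4)*(g + 2)*(g + 4)*(g - 5)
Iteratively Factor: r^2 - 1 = (r - 1)*(r + 1)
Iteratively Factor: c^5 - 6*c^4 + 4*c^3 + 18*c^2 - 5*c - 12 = (c - 4)*(c^4 - 2*c^3 - 4*c^2 + 2*c + 3) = (c - 4)*(c - 3)*(c^3 + c^2 - c - 1) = (c - 4)*(c - 3)*(c - 1)*(c^2 + 2*c + 1) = (c - 4)*(c - 3)*(c - 1)*(c + 1)*(c + 1)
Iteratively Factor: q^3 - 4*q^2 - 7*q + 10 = (q - 1)*(q^2 - 3*q - 10) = (q - 1)*(q + 2)*(q - 5)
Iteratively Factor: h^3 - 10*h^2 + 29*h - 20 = (h - 5)*(h^2 - 5*h + 4) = (h - 5)*(h - 1)*(h - 4)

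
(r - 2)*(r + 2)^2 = r^3 + 2*r^2 - 4*r - 8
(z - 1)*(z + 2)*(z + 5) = z^3 + 6*z^2 + 3*z - 10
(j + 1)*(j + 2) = j^2 + 3*j + 2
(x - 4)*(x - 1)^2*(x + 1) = x^4 - 5*x^3 + 3*x^2 + 5*x - 4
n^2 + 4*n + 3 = (n + 1)*(n + 3)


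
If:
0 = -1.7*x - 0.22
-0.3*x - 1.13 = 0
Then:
No Solution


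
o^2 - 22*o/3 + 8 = (o - 6)*(o - 4/3)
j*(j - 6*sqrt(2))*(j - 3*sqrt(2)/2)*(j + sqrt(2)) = j^4 - 13*sqrt(2)*j^3/2 + 3*j^2 + 18*sqrt(2)*j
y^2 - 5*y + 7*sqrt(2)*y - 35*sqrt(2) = (y - 5)*(y + 7*sqrt(2))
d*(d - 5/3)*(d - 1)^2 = d^4 - 11*d^3/3 + 13*d^2/3 - 5*d/3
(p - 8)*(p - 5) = p^2 - 13*p + 40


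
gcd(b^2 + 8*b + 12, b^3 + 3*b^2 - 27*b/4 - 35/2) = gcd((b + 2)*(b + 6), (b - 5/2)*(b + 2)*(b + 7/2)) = b + 2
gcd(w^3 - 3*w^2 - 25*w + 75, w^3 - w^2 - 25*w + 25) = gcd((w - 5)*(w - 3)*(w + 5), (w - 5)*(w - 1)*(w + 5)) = w^2 - 25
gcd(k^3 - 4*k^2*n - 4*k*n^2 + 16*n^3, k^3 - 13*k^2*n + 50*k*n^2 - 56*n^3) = k^2 - 6*k*n + 8*n^2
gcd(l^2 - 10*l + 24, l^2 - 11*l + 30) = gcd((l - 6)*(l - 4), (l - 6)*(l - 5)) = l - 6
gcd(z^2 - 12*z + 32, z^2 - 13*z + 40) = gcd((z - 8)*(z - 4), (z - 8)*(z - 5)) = z - 8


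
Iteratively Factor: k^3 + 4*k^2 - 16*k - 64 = (k + 4)*(k^2 - 16) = (k - 4)*(k + 4)*(k + 4)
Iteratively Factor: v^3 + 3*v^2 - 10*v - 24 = (v + 4)*(v^2 - v - 6) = (v - 3)*(v + 4)*(v + 2)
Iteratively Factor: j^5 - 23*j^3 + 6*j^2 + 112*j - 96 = (j - 4)*(j^4 + 4*j^3 - 7*j^2 - 22*j + 24) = (j - 4)*(j - 2)*(j^3 + 6*j^2 + 5*j - 12) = (j - 4)*(j - 2)*(j - 1)*(j^2 + 7*j + 12) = (j - 4)*(j - 2)*(j - 1)*(j + 3)*(j + 4)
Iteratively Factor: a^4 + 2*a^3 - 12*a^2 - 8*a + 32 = (a + 4)*(a^3 - 2*a^2 - 4*a + 8) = (a - 2)*(a + 4)*(a^2 - 4) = (a - 2)^2*(a + 4)*(a + 2)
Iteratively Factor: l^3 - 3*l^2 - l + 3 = (l - 1)*(l^2 - 2*l - 3) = (l - 3)*(l - 1)*(l + 1)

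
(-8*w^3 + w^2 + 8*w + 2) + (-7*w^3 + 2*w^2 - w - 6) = -15*w^3 + 3*w^2 + 7*w - 4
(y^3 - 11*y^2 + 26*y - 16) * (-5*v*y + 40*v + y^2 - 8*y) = -5*v*y^4 + 95*v*y^3 - 570*v*y^2 + 1120*v*y - 640*v + y^5 - 19*y^4 + 114*y^3 - 224*y^2 + 128*y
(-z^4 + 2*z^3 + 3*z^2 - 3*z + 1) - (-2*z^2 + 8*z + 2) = -z^4 + 2*z^3 + 5*z^2 - 11*z - 1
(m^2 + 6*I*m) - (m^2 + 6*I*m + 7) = -7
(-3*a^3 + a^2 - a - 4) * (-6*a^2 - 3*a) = 18*a^5 + 3*a^4 + 3*a^3 + 27*a^2 + 12*a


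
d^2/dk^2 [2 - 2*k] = 0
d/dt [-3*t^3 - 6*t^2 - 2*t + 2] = -9*t^2 - 12*t - 2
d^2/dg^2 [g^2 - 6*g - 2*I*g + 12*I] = 2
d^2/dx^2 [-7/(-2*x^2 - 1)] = 28*(6*x^2 - 1)/(2*x^2 + 1)^3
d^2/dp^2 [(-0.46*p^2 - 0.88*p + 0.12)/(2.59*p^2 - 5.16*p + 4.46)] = (-24.101504*p^3 + 36.711696*p^2 + 51.369024*p - 55.1864)/(17.373979*p^6 - 103.841388*p^5 + 296.63529*p^4 - 495.01944*p^3 + 510.80826*p^2 - 307.921968*p + 88.716536)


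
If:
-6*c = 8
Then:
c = -4/3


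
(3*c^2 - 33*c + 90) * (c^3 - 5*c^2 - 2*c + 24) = 3*c^5 - 48*c^4 + 249*c^3 - 312*c^2 - 972*c + 2160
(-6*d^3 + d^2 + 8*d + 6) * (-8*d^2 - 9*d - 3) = 48*d^5 + 46*d^4 - 55*d^3 - 123*d^2 - 78*d - 18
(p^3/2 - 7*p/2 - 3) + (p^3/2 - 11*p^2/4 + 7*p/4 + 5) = p^3 - 11*p^2/4 - 7*p/4 + 2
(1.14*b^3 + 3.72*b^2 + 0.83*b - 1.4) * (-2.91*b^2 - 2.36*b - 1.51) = -3.3174*b^5 - 13.5156*b^4 - 12.9159*b^3 - 3.502*b^2 + 2.0507*b + 2.114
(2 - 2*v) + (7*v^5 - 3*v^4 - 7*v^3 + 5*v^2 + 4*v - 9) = 7*v^5 - 3*v^4 - 7*v^3 + 5*v^2 + 2*v - 7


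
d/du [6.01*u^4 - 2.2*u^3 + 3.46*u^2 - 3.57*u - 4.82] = 24.04*u^3 - 6.6*u^2 + 6.92*u - 3.57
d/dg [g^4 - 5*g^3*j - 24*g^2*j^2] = g*(4*g^2 - 15*g*j - 48*j^2)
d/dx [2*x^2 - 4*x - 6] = 4*x - 4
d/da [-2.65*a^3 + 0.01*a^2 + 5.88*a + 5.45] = -7.95*a^2 + 0.02*a + 5.88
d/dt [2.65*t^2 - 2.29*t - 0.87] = 5.3*t - 2.29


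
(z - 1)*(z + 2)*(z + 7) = z^3 + 8*z^2 + 5*z - 14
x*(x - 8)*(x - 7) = x^3 - 15*x^2 + 56*x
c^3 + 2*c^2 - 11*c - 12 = (c - 3)*(c + 1)*(c + 4)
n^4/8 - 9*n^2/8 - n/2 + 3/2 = (n/4 + 1/2)*(n/2 + 1)*(n - 3)*(n - 1)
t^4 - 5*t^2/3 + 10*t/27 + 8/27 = (t - 1)*(t - 2/3)*(t + 1/3)*(t + 4/3)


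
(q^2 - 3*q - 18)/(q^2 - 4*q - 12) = (q + 3)/(q + 2)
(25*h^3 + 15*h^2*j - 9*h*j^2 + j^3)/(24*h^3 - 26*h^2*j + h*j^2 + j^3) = (25*h^3 + 15*h^2*j - 9*h*j^2 + j^3)/(24*h^3 - 26*h^2*j + h*j^2 + j^3)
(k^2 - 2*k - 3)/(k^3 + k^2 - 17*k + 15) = (k + 1)/(k^2 + 4*k - 5)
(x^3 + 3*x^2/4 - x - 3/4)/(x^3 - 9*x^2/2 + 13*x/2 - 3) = (4*x^2 + 7*x + 3)/(2*(2*x^2 - 7*x + 6))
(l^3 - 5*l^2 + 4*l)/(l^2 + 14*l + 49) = l*(l^2 - 5*l + 4)/(l^2 + 14*l + 49)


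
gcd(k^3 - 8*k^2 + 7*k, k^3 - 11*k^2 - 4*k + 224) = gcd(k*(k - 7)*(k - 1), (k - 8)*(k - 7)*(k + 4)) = k - 7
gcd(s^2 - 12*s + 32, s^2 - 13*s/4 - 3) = s - 4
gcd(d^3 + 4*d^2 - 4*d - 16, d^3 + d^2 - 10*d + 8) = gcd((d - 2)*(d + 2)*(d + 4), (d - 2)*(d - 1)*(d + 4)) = d^2 + 2*d - 8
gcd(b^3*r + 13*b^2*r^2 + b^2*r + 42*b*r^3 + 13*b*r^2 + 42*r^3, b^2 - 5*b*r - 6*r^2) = 1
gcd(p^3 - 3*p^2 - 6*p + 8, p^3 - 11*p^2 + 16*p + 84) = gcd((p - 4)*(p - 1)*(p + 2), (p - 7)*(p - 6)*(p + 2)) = p + 2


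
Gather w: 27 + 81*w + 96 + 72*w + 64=153*w + 187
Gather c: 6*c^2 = 6*c^2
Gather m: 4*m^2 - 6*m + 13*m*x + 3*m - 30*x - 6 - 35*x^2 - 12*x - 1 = 4*m^2 + m*(13*x - 3) - 35*x^2 - 42*x - 7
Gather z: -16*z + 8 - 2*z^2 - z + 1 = -2*z^2 - 17*z + 9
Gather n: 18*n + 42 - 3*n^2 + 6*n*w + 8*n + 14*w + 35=-3*n^2 + n*(6*w + 26) + 14*w + 77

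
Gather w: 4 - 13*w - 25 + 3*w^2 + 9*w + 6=3*w^2 - 4*w - 15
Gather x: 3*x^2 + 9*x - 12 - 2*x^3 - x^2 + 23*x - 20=-2*x^3 + 2*x^2 + 32*x - 32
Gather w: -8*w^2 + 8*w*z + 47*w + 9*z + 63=-8*w^2 + w*(8*z + 47) + 9*z + 63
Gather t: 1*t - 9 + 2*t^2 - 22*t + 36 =2*t^2 - 21*t + 27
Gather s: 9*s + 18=9*s + 18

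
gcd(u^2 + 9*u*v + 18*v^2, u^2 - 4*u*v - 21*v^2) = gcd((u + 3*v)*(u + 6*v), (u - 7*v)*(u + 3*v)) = u + 3*v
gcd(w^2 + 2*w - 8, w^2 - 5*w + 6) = w - 2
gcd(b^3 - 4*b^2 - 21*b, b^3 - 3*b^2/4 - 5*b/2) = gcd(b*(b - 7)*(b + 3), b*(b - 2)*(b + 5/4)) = b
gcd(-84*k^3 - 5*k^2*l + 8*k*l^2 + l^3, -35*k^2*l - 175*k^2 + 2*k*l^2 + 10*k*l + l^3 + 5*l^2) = 7*k + l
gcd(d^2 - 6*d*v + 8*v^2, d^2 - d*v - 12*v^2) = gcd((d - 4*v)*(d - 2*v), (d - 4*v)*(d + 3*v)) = -d + 4*v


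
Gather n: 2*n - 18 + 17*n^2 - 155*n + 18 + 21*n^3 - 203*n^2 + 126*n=21*n^3 - 186*n^2 - 27*n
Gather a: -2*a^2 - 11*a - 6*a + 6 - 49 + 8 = -2*a^2 - 17*a - 35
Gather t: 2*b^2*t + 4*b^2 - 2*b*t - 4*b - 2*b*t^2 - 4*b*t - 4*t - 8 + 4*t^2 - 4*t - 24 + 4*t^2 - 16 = 4*b^2 - 4*b + t^2*(8 - 2*b) + t*(2*b^2 - 6*b - 8) - 48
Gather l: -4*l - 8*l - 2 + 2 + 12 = 12 - 12*l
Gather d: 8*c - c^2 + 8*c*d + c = -c^2 + 8*c*d + 9*c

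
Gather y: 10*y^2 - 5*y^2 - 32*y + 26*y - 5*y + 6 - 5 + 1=5*y^2 - 11*y + 2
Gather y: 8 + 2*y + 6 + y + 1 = 3*y + 15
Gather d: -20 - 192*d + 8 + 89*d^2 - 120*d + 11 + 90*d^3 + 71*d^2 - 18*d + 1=90*d^3 + 160*d^2 - 330*d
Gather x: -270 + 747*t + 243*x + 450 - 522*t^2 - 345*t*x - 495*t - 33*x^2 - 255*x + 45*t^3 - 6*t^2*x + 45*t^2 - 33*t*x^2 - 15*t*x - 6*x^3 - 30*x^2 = 45*t^3 - 477*t^2 + 252*t - 6*x^3 + x^2*(-33*t - 63) + x*(-6*t^2 - 360*t - 12) + 180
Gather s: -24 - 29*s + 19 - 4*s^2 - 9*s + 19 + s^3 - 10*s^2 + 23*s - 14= s^3 - 14*s^2 - 15*s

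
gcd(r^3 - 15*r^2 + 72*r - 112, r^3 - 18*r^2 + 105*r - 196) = r^2 - 11*r + 28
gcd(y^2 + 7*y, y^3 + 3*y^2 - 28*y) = y^2 + 7*y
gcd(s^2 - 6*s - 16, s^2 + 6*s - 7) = 1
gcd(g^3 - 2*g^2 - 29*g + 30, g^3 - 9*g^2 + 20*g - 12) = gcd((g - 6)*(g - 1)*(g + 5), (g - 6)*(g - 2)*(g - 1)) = g^2 - 7*g + 6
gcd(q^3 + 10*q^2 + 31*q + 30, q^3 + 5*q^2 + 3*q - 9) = q + 3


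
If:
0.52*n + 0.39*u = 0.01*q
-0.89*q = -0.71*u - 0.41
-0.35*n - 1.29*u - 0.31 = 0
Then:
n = 0.23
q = 0.22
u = -0.30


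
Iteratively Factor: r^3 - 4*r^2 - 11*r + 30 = (r + 3)*(r^2 - 7*r + 10) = (r - 2)*(r + 3)*(r - 5)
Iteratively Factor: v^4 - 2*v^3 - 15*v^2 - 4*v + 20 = (v - 5)*(v^3 + 3*v^2 - 4) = (v - 5)*(v - 1)*(v^2 + 4*v + 4) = (v - 5)*(v - 1)*(v + 2)*(v + 2)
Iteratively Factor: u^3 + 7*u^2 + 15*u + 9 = (u + 3)*(u^2 + 4*u + 3) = (u + 3)^2*(u + 1)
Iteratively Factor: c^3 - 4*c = (c + 2)*(c^2 - 2*c) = c*(c + 2)*(c - 2)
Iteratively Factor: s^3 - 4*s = (s - 2)*(s^2 + 2*s) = (s - 2)*(s + 2)*(s)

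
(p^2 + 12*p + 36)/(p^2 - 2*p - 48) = (p + 6)/(p - 8)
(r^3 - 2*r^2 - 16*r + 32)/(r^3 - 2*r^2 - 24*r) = (r^2 - 6*r + 8)/(r*(r - 6))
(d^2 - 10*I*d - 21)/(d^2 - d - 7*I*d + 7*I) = (d - 3*I)/(d - 1)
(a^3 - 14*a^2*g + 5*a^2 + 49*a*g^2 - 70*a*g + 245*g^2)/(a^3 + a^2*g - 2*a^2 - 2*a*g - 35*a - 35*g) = (a^2 - 14*a*g + 49*g^2)/(a^2 + a*g - 7*a - 7*g)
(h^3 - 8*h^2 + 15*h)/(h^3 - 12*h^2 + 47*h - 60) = h/(h - 4)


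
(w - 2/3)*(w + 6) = w^2 + 16*w/3 - 4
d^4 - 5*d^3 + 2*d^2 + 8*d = d*(d - 4)*(d - 2)*(d + 1)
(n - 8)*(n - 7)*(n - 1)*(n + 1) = n^4 - 15*n^3 + 55*n^2 + 15*n - 56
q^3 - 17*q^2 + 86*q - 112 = (q - 8)*(q - 7)*(q - 2)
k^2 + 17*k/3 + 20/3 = (k + 5/3)*(k + 4)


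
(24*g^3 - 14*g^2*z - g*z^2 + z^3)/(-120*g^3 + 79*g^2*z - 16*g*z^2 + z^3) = (-8*g^2 + 2*g*z + z^2)/(40*g^2 - 13*g*z + z^2)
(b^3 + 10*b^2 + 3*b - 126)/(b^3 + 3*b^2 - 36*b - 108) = (b^2 + 4*b - 21)/(b^2 - 3*b - 18)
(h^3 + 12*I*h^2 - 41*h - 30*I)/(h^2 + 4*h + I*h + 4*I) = (h^2 + 11*I*h - 30)/(h + 4)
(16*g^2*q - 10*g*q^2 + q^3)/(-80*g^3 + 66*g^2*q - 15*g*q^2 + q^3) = q/(-5*g + q)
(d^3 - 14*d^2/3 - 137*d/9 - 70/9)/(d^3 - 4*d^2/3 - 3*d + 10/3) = (3*d^2 - 19*d - 14)/(3*(d^2 - 3*d + 2))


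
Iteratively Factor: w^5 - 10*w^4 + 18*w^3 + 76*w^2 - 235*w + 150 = (w - 2)*(w^4 - 8*w^3 + 2*w^2 + 80*w - 75) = (w - 5)*(w - 2)*(w^3 - 3*w^2 - 13*w + 15) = (w - 5)*(w - 2)*(w - 1)*(w^2 - 2*w - 15) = (w - 5)*(w - 2)*(w - 1)*(w + 3)*(w - 5)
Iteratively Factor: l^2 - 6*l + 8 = (l - 4)*(l - 2)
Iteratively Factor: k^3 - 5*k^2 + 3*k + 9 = (k - 3)*(k^2 - 2*k - 3) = (k - 3)*(k + 1)*(k - 3)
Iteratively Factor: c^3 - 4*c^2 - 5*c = (c + 1)*(c^2 - 5*c) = (c - 5)*(c + 1)*(c)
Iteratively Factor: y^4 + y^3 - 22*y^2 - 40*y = (y + 4)*(y^3 - 3*y^2 - 10*y) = (y + 2)*(y + 4)*(y^2 - 5*y) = (y - 5)*(y + 2)*(y + 4)*(y)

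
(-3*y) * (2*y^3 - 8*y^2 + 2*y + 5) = -6*y^4 + 24*y^3 - 6*y^2 - 15*y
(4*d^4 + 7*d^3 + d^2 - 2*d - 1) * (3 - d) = -4*d^5 + 5*d^4 + 20*d^3 + 5*d^2 - 5*d - 3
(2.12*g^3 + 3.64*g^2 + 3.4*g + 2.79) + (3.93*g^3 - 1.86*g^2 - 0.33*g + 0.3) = 6.05*g^3 + 1.78*g^2 + 3.07*g + 3.09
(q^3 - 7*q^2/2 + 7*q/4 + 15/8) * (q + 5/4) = q^4 - 9*q^3/4 - 21*q^2/8 + 65*q/16 + 75/32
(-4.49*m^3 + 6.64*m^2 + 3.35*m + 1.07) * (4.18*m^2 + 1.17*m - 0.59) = -18.7682*m^5 + 22.5019*m^4 + 24.4209*m^3 + 4.4745*m^2 - 0.7246*m - 0.6313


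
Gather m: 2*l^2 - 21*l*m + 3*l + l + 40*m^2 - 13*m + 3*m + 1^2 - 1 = 2*l^2 + 4*l + 40*m^2 + m*(-21*l - 10)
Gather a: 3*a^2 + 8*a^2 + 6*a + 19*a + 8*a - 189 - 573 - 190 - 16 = 11*a^2 + 33*a - 968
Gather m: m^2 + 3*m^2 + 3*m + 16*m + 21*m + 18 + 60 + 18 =4*m^2 + 40*m + 96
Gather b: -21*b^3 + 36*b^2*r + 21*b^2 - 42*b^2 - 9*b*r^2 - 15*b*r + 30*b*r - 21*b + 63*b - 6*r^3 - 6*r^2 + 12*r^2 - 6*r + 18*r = -21*b^3 + b^2*(36*r - 21) + b*(-9*r^2 + 15*r + 42) - 6*r^3 + 6*r^2 + 12*r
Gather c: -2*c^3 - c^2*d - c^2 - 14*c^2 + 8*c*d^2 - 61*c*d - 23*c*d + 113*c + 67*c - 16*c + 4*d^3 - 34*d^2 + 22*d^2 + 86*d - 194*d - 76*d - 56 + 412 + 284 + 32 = -2*c^3 + c^2*(-d - 15) + c*(8*d^2 - 84*d + 164) + 4*d^3 - 12*d^2 - 184*d + 672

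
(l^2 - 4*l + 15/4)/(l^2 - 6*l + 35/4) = (2*l - 3)/(2*l - 7)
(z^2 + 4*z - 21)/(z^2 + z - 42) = (z - 3)/(z - 6)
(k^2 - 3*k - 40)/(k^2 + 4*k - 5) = (k - 8)/(k - 1)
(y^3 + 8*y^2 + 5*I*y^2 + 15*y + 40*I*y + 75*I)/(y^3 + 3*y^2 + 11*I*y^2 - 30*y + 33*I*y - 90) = (y + 5)/(y + 6*I)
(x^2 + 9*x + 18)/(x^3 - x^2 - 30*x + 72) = (x + 3)/(x^2 - 7*x + 12)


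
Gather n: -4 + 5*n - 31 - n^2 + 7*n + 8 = -n^2 + 12*n - 27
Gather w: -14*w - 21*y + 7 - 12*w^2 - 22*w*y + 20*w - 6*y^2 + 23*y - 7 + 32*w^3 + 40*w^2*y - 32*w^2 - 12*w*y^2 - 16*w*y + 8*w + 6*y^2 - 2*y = 32*w^3 + w^2*(40*y - 44) + w*(-12*y^2 - 38*y + 14)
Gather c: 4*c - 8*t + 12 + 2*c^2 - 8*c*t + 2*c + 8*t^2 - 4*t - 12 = 2*c^2 + c*(6 - 8*t) + 8*t^2 - 12*t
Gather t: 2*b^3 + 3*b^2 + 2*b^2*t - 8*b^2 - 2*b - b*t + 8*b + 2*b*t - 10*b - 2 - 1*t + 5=2*b^3 - 5*b^2 - 4*b + t*(2*b^2 + b - 1) + 3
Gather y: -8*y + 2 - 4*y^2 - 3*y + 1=-4*y^2 - 11*y + 3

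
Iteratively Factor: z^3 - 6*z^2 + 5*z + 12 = (z - 3)*(z^2 - 3*z - 4) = (z - 3)*(z + 1)*(z - 4)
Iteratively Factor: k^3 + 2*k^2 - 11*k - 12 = (k + 4)*(k^2 - 2*k - 3) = (k - 3)*(k + 4)*(k + 1)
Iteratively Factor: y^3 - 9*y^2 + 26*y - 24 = (y - 2)*(y^2 - 7*y + 12) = (y - 3)*(y - 2)*(y - 4)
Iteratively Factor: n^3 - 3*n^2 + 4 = (n - 2)*(n^2 - n - 2) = (n - 2)*(n + 1)*(n - 2)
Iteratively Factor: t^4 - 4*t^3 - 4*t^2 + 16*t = (t - 4)*(t^3 - 4*t) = t*(t - 4)*(t^2 - 4) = t*(t - 4)*(t + 2)*(t - 2)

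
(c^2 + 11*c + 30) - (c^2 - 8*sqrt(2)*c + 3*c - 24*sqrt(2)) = 8*c + 8*sqrt(2)*c + 30 + 24*sqrt(2)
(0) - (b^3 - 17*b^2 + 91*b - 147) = -b^3 + 17*b^2 - 91*b + 147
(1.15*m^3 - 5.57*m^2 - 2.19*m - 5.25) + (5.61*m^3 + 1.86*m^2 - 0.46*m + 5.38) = 6.76*m^3 - 3.71*m^2 - 2.65*m + 0.13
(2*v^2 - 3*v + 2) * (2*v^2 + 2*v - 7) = 4*v^4 - 2*v^3 - 16*v^2 + 25*v - 14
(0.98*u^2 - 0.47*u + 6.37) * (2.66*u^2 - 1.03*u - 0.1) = 2.6068*u^4 - 2.2596*u^3 + 17.3303*u^2 - 6.5141*u - 0.637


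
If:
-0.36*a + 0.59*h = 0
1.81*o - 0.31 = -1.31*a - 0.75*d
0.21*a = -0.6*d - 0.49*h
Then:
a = 0.460096849254764 - 2.68637192629394*o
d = 2.27886296459342*o - 0.390302496698321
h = 0.280737060562229 - 1.63914219231495*o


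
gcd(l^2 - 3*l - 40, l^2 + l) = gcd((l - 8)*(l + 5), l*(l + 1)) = 1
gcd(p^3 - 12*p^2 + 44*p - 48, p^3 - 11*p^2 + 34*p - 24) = p^2 - 10*p + 24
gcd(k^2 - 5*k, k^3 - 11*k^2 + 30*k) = k^2 - 5*k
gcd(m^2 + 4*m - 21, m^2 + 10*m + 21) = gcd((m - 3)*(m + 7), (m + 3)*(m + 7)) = m + 7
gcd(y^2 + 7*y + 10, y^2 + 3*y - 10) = y + 5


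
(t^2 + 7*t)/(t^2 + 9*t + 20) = t*(t + 7)/(t^2 + 9*t + 20)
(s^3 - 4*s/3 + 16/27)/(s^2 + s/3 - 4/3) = (9*s^2 - 12*s + 4)/(9*(s - 1))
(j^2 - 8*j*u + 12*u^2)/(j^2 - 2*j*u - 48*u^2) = (-j^2 + 8*j*u - 12*u^2)/(-j^2 + 2*j*u + 48*u^2)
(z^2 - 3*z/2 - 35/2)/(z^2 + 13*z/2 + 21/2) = (z - 5)/(z + 3)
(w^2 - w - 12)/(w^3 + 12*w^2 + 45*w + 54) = (w - 4)/(w^2 + 9*w + 18)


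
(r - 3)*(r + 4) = r^2 + r - 12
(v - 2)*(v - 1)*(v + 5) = v^3 + 2*v^2 - 13*v + 10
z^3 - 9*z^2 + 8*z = z*(z - 8)*(z - 1)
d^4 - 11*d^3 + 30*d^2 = d^2*(d - 6)*(d - 5)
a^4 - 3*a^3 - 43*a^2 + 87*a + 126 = (a - 7)*(a - 3)*(a + 1)*(a + 6)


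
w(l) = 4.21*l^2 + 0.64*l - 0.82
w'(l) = 8.42*l + 0.64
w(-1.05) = 3.15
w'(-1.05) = -8.20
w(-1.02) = 2.91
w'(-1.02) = -7.95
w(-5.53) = 124.39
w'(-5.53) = -45.92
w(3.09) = 41.36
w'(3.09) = 26.66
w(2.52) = 27.53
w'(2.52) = 21.86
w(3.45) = 51.50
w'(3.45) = 29.69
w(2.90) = 36.44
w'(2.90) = 25.06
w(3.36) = 48.86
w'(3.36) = 28.93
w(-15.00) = 936.83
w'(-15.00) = -125.66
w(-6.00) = 146.90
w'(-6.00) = -49.88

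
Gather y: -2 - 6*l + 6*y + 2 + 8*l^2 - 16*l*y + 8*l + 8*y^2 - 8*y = 8*l^2 + 2*l + 8*y^2 + y*(-16*l - 2)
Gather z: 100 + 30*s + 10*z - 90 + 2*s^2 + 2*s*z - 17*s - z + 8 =2*s^2 + 13*s + z*(2*s + 9) + 18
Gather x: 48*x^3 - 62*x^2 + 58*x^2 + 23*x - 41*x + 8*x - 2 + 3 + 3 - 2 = 48*x^3 - 4*x^2 - 10*x + 2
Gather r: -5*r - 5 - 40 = -5*r - 45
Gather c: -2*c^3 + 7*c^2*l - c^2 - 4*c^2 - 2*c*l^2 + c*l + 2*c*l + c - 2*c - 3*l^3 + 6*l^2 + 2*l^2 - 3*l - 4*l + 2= -2*c^3 + c^2*(7*l - 5) + c*(-2*l^2 + 3*l - 1) - 3*l^3 + 8*l^2 - 7*l + 2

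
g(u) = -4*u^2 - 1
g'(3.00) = -24.00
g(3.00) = -37.00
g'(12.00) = -96.00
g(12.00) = -577.00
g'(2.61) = -20.88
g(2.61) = -28.25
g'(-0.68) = 5.44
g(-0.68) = -2.85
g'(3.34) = -26.72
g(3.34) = -45.62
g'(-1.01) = 8.08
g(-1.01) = -5.08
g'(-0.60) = 4.80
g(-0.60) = -2.44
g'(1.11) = -8.88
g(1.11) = -5.93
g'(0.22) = -1.76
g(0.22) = -1.19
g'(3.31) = -26.48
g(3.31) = -44.82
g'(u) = -8*u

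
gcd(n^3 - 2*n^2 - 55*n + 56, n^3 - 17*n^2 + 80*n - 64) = n^2 - 9*n + 8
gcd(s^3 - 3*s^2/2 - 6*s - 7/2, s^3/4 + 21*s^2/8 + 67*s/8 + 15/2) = 1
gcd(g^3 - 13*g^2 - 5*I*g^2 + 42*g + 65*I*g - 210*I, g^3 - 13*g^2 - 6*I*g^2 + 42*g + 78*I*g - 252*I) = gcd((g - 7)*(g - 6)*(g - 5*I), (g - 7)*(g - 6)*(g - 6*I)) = g^2 - 13*g + 42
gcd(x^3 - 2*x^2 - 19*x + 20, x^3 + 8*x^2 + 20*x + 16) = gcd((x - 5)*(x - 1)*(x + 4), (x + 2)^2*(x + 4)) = x + 4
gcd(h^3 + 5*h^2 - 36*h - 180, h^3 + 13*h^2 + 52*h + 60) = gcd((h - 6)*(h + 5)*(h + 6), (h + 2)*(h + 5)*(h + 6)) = h^2 + 11*h + 30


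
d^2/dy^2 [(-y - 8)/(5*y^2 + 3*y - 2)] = 2*(-(y + 8)*(10*y + 3)^2 + (15*y + 43)*(5*y^2 + 3*y - 2))/(5*y^2 + 3*y - 2)^3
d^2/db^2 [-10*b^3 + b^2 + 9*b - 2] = 2 - 60*b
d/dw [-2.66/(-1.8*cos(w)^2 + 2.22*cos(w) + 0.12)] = (9.576*cos(w) - 5.9052)*sin(w)/(-1.8*cos(w)^2 + 2.22*cos(w) + 0.12)^2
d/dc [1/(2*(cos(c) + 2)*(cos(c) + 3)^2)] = (3*cos(c) + 7)*sin(c)/(2*(cos(c) + 2)^2*(cos(c) + 3)^3)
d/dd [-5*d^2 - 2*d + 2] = -10*d - 2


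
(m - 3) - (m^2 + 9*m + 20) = -m^2 - 8*m - 23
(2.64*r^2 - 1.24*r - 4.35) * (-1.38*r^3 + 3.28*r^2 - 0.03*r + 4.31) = -3.6432*r^5 + 10.3704*r^4 + 1.8566*r^3 - 2.8524*r^2 - 5.2139*r - 18.7485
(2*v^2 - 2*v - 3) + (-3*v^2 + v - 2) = -v^2 - v - 5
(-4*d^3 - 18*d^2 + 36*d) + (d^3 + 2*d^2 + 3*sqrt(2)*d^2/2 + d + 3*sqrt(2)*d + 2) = -3*d^3 - 16*d^2 + 3*sqrt(2)*d^2/2 + 3*sqrt(2)*d + 37*d + 2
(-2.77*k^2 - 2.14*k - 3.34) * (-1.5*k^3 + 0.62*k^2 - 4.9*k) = 4.155*k^5 + 1.4926*k^4 + 17.2562*k^3 + 8.4152*k^2 + 16.366*k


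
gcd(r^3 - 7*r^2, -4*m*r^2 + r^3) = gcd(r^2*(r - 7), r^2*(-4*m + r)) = r^2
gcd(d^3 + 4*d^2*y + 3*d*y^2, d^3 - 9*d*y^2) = d^2 + 3*d*y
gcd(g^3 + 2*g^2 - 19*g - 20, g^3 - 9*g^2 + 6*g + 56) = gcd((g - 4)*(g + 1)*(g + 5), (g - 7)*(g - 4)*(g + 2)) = g - 4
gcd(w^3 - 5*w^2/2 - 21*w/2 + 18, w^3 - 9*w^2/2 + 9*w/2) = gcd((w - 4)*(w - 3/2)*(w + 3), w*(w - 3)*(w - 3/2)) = w - 3/2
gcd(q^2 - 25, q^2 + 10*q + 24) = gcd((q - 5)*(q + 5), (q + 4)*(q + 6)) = 1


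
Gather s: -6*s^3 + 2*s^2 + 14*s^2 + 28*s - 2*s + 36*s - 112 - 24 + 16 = -6*s^3 + 16*s^2 + 62*s - 120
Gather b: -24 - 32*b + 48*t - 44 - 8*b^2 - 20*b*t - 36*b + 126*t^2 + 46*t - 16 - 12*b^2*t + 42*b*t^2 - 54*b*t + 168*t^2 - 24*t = b^2*(-12*t - 8) + b*(42*t^2 - 74*t - 68) + 294*t^2 + 70*t - 84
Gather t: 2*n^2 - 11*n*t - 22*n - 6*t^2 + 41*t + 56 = 2*n^2 - 22*n - 6*t^2 + t*(41 - 11*n) + 56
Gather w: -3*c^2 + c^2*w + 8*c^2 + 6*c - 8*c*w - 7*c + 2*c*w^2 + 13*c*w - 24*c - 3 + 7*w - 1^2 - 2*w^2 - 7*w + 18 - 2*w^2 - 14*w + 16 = 5*c^2 - 25*c + w^2*(2*c - 4) + w*(c^2 + 5*c - 14) + 30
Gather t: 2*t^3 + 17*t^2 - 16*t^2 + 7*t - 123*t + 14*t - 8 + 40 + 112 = 2*t^3 + t^2 - 102*t + 144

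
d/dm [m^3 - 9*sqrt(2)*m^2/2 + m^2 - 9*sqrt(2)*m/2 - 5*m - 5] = 3*m^2 - 9*sqrt(2)*m + 2*m - 9*sqrt(2)/2 - 5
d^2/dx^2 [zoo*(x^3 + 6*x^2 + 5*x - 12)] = zoo*(x + 2)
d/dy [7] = 0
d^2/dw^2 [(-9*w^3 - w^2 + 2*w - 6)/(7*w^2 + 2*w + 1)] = 2*(139*w^3 - 915*w^2 - 321*w + 13)/(343*w^6 + 294*w^5 + 231*w^4 + 92*w^3 + 33*w^2 + 6*w + 1)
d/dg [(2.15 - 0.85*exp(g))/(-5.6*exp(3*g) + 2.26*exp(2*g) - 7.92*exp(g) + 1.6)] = (-9.52*exp(3*g) + 38.041*exp(2*g) - 9.718*exp(g) + 15.668)*exp(g)/(31.36*exp(6*g) - 25.312*exp(5*g) + 93.8116*exp(4*g) - 53.7184*exp(3*g) + 69.9584*exp(2*g) - 25.344*exp(g) + 2.56)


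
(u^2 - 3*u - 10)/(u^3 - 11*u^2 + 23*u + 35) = (u + 2)/(u^2 - 6*u - 7)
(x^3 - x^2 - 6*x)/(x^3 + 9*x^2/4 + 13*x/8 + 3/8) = 8*x*(x^2 - x - 6)/(8*x^3 + 18*x^2 + 13*x + 3)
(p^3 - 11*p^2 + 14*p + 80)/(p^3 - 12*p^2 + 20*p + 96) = (p - 5)/(p - 6)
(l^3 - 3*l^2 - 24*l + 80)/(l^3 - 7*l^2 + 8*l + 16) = (l + 5)/(l + 1)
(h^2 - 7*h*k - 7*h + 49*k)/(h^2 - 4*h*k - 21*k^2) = (h - 7)/(h + 3*k)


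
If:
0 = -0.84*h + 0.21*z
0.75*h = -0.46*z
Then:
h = 0.00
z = 0.00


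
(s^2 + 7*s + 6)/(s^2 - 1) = (s + 6)/(s - 1)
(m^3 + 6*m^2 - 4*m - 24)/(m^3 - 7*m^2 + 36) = (m^2 + 4*m - 12)/(m^2 - 9*m + 18)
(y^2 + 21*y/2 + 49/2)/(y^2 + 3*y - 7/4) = 2*(y + 7)/(2*y - 1)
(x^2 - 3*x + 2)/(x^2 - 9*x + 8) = (x - 2)/(x - 8)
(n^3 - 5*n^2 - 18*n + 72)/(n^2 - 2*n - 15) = (-n^3 + 5*n^2 + 18*n - 72)/(-n^2 + 2*n + 15)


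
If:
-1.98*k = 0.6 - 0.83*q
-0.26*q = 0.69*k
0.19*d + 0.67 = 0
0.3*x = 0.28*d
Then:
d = -3.53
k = -0.14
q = 0.38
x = -3.29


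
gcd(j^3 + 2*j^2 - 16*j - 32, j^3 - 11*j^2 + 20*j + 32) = j - 4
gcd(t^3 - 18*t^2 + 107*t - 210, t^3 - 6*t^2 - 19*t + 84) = t - 7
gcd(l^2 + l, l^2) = l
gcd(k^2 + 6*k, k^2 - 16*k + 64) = 1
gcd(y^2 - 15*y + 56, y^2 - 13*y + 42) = y - 7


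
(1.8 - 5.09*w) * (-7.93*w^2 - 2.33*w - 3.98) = 40.3637*w^3 - 2.4143*w^2 + 16.0642*w - 7.164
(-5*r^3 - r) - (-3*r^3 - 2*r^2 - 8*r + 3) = -2*r^3 + 2*r^2 + 7*r - 3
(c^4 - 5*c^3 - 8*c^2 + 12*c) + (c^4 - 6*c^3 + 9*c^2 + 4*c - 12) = 2*c^4 - 11*c^3 + c^2 + 16*c - 12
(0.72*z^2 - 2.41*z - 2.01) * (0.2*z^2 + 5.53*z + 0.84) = 0.144*z^4 + 3.4996*z^3 - 13.1245*z^2 - 13.1397*z - 1.6884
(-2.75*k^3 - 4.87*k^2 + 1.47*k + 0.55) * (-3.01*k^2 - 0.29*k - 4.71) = 8.2775*k^5 + 15.4562*k^4 + 9.9401*k^3 + 20.8559*k^2 - 7.0832*k - 2.5905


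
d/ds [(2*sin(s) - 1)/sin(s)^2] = 2*(1 - sin(s))*cos(s)/sin(s)^3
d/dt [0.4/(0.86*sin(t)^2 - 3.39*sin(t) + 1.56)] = (1.356 - 0.688*sin(t))*cos(t)/(0.86*sin(t)^2 - 3.39*sin(t) + 1.56)^2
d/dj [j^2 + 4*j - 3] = 2*j + 4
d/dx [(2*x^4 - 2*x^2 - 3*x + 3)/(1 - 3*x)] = 2*(-9*x^4 + 4*x^3 + 3*x^2 - 2*x + 3)/(9*x^2 - 6*x + 1)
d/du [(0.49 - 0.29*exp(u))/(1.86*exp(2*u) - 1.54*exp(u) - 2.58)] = (0.5394*exp(2*u) - 1.8228*exp(u) + 1.5028)*exp(u)/(3.4596*exp(4*u) - 5.7288*exp(3*u) - 7.226*exp(2*u) + 7.9464*exp(u) + 6.6564)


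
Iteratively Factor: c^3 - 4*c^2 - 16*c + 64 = (c + 4)*(c^2 - 8*c + 16) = (c - 4)*(c + 4)*(c - 4)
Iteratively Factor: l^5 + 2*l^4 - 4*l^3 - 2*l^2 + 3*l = (l - 1)*(l^4 + 3*l^3 - l^2 - 3*l) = (l - 1)*(l + 3)*(l^3 - l) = (l - 1)*(l + 1)*(l + 3)*(l^2 - l) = l*(l - 1)*(l + 1)*(l + 3)*(l - 1)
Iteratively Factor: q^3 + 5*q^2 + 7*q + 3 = (q + 1)*(q^2 + 4*q + 3) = (q + 1)^2*(q + 3)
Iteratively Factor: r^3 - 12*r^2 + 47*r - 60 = (r - 3)*(r^2 - 9*r + 20) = (r - 4)*(r - 3)*(r - 5)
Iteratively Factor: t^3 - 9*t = (t)*(t^2 - 9) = t*(t + 3)*(t - 3)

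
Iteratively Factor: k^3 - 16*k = (k - 4)*(k^2 + 4*k) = (k - 4)*(k + 4)*(k)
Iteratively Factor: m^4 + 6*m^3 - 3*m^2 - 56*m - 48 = (m + 1)*(m^3 + 5*m^2 - 8*m - 48) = (m + 1)*(m + 4)*(m^2 + m - 12) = (m - 3)*(m + 1)*(m + 4)*(m + 4)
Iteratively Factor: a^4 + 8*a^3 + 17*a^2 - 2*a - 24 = (a + 3)*(a^3 + 5*a^2 + 2*a - 8) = (a + 2)*(a + 3)*(a^2 + 3*a - 4) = (a + 2)*(a + 3)*(a + 4)*(a - 1)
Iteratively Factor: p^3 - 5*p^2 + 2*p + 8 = (p + 1)*(p^2 - 6*p + 8) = (p - 2)*(p + 1)*(p - 4)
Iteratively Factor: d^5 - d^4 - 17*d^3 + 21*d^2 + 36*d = (d - 3)*(d^4 + 2*d^3 - 11*d^2 - 12*d) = (d - 3)^2*(d^3 + 5*d^2 + 4*d) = (d - 3)^2*(d + 4)*(d^2 + d) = (d - 3)^2*(d + 1)*(d + 4)*(d)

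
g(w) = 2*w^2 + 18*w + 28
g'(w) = 4*w + 18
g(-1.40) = 6.72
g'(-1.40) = 12.40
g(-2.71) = -6.09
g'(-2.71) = 7.16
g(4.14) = 136.80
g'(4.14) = 34.56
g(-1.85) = 1.54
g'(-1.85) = 10.60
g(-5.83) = -8.96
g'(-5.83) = -5.32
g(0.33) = 34.16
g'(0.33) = 19.32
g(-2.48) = -4.34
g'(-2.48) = 8.08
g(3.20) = 106.08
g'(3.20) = 30.80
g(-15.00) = 208.00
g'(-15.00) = -42.00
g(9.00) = 352.00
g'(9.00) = 54.00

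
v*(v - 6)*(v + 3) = v^3 - 3*v^2 - 18*v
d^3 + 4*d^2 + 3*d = d*(d + 1)*(d + 3)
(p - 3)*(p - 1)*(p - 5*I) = p^3 - 4*p^2 - 5*I*p^2 + 3*p + 20*I*p - 15*I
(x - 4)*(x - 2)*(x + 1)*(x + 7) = x^4 + 2*x^3 - 33*x^2 + 22*x + 56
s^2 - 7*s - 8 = (s - 8)*(s + 1)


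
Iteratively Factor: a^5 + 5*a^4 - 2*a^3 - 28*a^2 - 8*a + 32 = (a + 2)*(a^4 + 3*a^3 - 8*a^2 - 12*a + 16) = (a - 1)*(a + 2)*(a^3 + 4*a^2 - 4*a - 16) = (a - 1)*(a + 2)*(a + 4)*(a^2 - 4) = (a - 1)*(a + 2)^2*(a + 4)*(a - 2)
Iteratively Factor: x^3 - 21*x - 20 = (x + 1)*(x^2 - x - 20) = (x - 5)*(x + 1)*(x + 4)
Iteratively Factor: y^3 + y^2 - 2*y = (y - 1)*(y^2 + 2*y) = (y - 1)*(y + 2)*(y)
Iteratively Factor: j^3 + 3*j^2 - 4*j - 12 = (j + 3)*(j^2 - 4) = (j - 2)*(j + 3)*(j + 2)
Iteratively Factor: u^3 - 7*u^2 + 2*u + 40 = (u - 4)*(u^2 - 3*u - 10) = (u - 4)*(u + 2)*(u - 5)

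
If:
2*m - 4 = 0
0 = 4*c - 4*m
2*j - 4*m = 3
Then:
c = 2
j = 11/2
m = 2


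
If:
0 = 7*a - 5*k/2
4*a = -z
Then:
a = -z/4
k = -7*z/10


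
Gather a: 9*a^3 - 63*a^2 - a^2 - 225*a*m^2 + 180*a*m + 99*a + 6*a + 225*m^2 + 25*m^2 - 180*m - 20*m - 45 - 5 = 9*a^3 - 64*a^2 + a*(-225*m^2 + 180*m + 105) + 250*m^2 - 200*m - 50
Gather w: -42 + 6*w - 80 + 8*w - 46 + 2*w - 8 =16*w - 176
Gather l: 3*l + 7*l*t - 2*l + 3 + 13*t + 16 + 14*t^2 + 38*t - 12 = l*(7*t + 1) + 14*t^2 + 51*t + 7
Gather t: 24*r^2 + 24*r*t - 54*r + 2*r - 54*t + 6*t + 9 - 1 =24*r^2 - 52*r + t*(24*r - 48) + 8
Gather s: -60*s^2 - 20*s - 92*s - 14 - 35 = -60*s^2 - 112*s - 49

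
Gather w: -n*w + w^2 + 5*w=w^2 + w*(5 - n)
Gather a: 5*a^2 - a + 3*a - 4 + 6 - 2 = 5*a^2 + 2*a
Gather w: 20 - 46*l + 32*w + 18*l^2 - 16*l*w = 18*l^2 - 46*l + w*(32 - 16*l) + 20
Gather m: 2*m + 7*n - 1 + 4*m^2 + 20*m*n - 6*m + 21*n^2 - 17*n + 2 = 4*m^2 + m*(20*n - 4) + 21*n^2 - 10*n + 1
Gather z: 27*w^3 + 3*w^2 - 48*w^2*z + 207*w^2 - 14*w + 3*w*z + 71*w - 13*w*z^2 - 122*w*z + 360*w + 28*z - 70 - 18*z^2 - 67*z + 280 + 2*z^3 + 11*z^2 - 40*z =27*w^3 + 210*w^2 + 417*w + 2*z^3 + z^2*(-13*w - 7) + z*(-48*w^2 - 119*w - 79) + 210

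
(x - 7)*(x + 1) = x^2 - 6*x - 7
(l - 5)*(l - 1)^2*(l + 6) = l^4 - l^3 - 31*l^2 + 61*l - 30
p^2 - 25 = (p - 5)*(p + 5)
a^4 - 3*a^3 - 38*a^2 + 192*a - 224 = (a - 4)^2*(a - 2)*(a + 7)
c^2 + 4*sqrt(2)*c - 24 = (c - 2*sqrt(2))*(c + 6*sqrt(2))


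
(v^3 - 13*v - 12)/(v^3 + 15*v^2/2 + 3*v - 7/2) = 2*(v^2 - v - 12)/(2*v^2 + 13*v - 7)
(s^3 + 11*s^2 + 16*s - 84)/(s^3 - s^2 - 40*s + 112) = (s^2 + 4*s - 12)/(s^2 - 8*s + 16)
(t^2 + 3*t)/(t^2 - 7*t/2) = 2*(t + 3)/(2*t - 7)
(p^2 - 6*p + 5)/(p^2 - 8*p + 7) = (p - 5)/(p - 7)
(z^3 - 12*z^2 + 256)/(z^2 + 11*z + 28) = (z^2 - 16*z + 64)/(z + 7)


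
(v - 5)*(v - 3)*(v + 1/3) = v^3 - 23*v^2/3 + 37*v/3 + 5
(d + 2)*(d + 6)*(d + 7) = d^3 + 15*d^2 + 68*d + 84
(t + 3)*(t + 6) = t^2 + 9*t + 18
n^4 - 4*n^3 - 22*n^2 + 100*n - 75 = (n - 5)*(n - 3)*(n - 1)*(n + 5)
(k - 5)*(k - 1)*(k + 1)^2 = k^4 - 4*k^3 - 6*k^2 + 4*k + 5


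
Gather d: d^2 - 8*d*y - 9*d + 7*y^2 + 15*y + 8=d^2 + d*(-8*y - 9) + 7*y^2 + 15*y + 8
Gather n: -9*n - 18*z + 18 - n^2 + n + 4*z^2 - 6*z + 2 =-n^2 - 8*n + 4*z^2 - 24*z + 20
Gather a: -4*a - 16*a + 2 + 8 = 10 - 20*a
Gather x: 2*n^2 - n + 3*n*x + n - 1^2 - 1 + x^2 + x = 2*n^2 + x^2 + x*(3*n + 1) - 2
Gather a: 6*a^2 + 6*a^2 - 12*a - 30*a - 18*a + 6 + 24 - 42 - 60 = 12*a^2 - 60*a - 72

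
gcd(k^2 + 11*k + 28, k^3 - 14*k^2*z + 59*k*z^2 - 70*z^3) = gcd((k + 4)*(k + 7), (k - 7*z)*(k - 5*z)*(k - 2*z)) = 1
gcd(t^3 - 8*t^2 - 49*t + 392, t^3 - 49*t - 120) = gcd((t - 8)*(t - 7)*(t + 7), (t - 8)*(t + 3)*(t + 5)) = t - 8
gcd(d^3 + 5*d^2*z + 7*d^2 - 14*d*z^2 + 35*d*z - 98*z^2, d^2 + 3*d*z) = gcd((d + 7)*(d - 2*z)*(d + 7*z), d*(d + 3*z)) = 1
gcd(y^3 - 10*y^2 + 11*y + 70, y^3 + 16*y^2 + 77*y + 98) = y + 2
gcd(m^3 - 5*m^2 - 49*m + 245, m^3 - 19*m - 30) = m - 5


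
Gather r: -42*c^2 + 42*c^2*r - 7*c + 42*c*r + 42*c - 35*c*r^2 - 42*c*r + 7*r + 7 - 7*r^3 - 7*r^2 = -42*c^2 + 35*c - 7*r^3 + r^2*(-35*c - 7) + r*(42*c^2 + 7) + 7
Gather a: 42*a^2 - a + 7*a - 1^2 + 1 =42*a^2 + 6*a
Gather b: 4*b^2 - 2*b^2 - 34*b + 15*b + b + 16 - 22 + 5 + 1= 2*b^2 - 18*b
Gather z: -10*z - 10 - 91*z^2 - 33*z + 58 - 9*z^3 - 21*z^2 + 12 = -9*z^3 - 112*z^2 - 43*z + 60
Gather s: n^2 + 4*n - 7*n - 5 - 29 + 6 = n^2 - 3*n - 28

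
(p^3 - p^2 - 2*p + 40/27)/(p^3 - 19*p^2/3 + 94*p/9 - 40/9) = (p + 4/3)/(p - 4)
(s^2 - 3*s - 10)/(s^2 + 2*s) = (s - 5)/s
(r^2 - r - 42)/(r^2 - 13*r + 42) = (r + 6)/(r - 6)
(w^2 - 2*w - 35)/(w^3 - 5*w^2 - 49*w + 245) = (w + 5)/(w^2 + 2*w - 35)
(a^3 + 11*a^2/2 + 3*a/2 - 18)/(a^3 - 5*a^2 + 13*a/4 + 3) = 2*(a^2 + 7*a + 12)/(2*a^2 - 7*a - 4)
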